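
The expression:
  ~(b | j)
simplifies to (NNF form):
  ~b & ~j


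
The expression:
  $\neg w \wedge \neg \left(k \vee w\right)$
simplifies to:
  $\neg k \wedge \neg w$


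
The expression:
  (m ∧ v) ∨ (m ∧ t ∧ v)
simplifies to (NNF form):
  m ∧ v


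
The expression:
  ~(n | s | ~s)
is never true.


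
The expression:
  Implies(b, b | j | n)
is always true.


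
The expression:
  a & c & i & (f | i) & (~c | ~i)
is never true.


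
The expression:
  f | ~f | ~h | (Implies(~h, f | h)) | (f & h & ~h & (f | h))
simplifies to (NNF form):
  True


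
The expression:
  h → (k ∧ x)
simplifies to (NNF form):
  (k ∧ x) ∨ ¬h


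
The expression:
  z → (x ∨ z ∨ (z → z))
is always true.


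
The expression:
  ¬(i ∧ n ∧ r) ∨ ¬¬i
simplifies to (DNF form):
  True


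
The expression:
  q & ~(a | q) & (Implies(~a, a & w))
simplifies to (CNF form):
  False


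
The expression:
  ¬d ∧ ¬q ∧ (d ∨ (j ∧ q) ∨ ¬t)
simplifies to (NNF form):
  ¬d ∧ ¬q ∧ ¬t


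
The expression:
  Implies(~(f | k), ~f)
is always true.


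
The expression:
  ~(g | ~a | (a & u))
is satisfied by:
  {a: True, g: False, u: False}


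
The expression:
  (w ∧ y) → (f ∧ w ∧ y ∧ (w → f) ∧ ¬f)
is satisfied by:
  {w: False, y: False}
  {y: True, w: False}
  {w: True, y: False}


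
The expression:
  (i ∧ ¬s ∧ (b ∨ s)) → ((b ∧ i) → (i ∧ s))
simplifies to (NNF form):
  s ∨ ¬b ∨ ¬i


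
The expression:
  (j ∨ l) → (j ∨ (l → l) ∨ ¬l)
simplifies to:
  True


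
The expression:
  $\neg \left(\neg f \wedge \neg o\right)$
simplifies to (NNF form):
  $f \vee o$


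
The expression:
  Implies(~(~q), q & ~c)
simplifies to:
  ~c | ~q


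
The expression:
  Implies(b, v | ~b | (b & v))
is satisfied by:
  {v: True, b: False}
  {b: False, v: False}
  {b: True, v: True}


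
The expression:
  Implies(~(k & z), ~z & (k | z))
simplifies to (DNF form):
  k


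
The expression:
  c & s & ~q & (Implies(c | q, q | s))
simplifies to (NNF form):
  c & s & ~q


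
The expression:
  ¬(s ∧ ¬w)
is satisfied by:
  {w: True, s: False}
  {s: False, w: False}
  {s: True, w: True}


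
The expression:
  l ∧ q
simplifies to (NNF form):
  l ∧ q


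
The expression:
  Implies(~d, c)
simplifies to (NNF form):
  c | d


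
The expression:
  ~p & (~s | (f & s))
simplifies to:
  ~p & (f | ~s)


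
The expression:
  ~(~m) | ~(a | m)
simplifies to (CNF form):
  m | ~a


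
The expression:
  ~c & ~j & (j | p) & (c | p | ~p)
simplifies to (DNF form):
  p & ~c & ~j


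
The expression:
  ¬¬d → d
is always true.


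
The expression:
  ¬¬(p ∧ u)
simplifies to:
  p ∧ u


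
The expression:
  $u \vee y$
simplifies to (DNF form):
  $u \vee y$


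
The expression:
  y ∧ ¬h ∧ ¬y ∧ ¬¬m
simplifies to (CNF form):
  False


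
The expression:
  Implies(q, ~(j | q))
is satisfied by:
  {q: False}


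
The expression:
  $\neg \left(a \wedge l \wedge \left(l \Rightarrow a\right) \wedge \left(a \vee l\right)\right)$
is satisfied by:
  {l: False, a: False}
  {a: True, l: False}
  {l: True, a: False}


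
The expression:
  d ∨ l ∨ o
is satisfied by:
  {d: True, o: True, l: True}
  {d: True, o: True, l: False}
  {d: True, l: True, o: False}
  {d: True, l: False, o: False}
  {o: True, l: True, d: False}
  {o: True, l: False, d: False}
  {l: True, o: False, d: False}


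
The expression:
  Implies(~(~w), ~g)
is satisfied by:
  {w: False, g: False}
  {g: True, w: False}
  {w: True, g: False}


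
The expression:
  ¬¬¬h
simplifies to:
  ¬h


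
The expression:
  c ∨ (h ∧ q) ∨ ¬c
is always true.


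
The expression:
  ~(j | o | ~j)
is never true.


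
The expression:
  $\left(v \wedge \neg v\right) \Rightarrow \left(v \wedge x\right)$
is always true.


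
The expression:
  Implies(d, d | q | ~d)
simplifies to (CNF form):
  True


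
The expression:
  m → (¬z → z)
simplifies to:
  z ∨ ¬m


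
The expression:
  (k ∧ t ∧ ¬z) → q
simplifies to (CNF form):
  q ∨ z ∨ ¬k ∨ ¬t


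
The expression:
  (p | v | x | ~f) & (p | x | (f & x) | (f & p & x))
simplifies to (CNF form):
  p | x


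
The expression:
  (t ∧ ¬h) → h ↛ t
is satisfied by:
  {h: True, t: False}
  {t: False, h: False}
  {t: True, h: True}


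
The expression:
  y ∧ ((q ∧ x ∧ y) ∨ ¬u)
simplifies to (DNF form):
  (y ∧ ¬u) ∨ (q ∧ x ∧ y) ∨ (q ∧ y ∧ ¬u) ∨ (x ∧ y ∧ ¬u)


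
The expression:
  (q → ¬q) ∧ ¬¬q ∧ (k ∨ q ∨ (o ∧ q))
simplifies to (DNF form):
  False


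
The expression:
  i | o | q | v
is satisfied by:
  {i: True, q: True, v: True, o: True}
  {i: True, q: True, v: True, o: False}
  {i: True, q: True, o: True, v: False}
  {i: True, q: True, o: False, v: False}
  {i: True, v: True, o: True, q: False}
  {i: True, v: True, o: False, q: False}
  {i: True, v: False, o: True, q: False}
  {i: True, v: False, o: False, q: False}
  {q: True, v: True, o: True, i: False}
  {q: True, v: True, o: False, i: False}
  {q: True, o: True, v: False, i: False}
  {q: True, o: False, v: False, i: False}
  {v: True, o: True, q: False, i: False}
  {v: True, q: False, o: False, i: False}
  {o: True, q: False, v: False, i: False}


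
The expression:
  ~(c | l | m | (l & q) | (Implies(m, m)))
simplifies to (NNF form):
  False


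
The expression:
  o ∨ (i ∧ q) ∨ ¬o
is always true.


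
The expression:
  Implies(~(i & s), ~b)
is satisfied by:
  {s: True, i: True, b: False}
  {s: True, i: False, b: False}
  {i: True, s: False, b: False}
  {s: False, i: False, b: False}
  {b: True, s: True, i: True}


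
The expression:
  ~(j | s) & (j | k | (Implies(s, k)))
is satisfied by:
  {j: False, s: False}


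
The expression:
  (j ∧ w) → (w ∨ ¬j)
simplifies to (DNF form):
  True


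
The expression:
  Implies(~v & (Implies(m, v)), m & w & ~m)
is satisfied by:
  {m: True, v: True}
  {m: True, v: False}
  {v: True, m: False}


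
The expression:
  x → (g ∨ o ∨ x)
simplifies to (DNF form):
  True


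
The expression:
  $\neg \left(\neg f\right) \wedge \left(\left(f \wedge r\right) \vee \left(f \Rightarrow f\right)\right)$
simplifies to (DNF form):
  $f$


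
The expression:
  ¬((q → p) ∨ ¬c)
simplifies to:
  c ∧ q ∧ ¬p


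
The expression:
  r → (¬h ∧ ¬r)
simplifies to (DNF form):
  ¬r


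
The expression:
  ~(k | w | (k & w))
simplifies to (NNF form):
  ~k & ~w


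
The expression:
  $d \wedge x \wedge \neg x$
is never true.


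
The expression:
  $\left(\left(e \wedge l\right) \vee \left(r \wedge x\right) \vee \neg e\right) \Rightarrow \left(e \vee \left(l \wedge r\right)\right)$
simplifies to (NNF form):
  $e \vee \left(l \wedge r\right)$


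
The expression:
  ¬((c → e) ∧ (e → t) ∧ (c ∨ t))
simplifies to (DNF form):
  (c ∧ ¬e) ∨ ¬t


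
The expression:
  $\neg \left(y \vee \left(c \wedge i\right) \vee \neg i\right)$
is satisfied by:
  {i: True, y: False, c: False}


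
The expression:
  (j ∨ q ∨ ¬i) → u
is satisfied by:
  {u: True, i: True, j: False, q: False}
  {u: True, i: False, j: False, q: False}
  {q: True, u: True, i: True, j: False}
  {q: True, u: True, i: False, j: False}
  {u: True, j: True, i: True, q: False}
  {u: True, j: True, i: False, q: False}
  {u: True, j: True, q: True, i: True}
  {u: True, j: True, q: True, i: False}
  {i: True, u: False, j: False, q: False}


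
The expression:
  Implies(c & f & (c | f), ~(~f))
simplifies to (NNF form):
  True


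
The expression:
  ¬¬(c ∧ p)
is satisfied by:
  {c: True, p: True}


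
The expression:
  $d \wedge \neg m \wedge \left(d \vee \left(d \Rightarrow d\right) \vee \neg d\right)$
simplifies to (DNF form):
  $d \wedge \neg m$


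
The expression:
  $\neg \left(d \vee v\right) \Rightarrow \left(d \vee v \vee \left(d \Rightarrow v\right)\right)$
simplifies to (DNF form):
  $\text{True}$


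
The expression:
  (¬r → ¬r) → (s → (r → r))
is always true.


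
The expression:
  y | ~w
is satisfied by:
  {y: True, w: False}
  {w: False, y: False}
  {w: True, y: True}


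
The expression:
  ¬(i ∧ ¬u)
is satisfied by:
  {u: True, i: False}
  {i: False, u: False}
  {i: True, u: True}


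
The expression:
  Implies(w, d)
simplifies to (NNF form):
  d | ~w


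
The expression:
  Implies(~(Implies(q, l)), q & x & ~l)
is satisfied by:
  {x: True, l: True, q: False}
  {x: True, l: False, q: False}
  {l: True, x: False, q: False}
  {x: False, l: False, q: False}
  {q: True, x: True, l: True}
  {q: True, x: True, l: False}
  {q: True, l: True, x: False}


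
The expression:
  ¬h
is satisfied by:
  {h: False}


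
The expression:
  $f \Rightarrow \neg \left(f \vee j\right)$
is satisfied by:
  {f: False}


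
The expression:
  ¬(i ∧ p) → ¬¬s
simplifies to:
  s ∨ (i ∧ p)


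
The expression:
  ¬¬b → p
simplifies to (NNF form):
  p ∨ ¬b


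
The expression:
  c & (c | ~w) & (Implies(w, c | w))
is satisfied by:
  {c: True}


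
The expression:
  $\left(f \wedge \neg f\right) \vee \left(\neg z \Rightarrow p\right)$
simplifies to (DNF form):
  $p \vee z$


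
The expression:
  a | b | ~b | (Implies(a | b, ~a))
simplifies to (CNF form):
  True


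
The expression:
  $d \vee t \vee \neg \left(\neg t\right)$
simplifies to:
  $d \vee t$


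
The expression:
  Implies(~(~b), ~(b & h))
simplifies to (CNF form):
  ~b | ~h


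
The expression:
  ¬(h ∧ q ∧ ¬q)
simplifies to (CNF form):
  True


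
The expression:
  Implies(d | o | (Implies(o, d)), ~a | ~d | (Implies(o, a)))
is always true.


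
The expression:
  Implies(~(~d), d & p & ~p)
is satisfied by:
  {d: False}


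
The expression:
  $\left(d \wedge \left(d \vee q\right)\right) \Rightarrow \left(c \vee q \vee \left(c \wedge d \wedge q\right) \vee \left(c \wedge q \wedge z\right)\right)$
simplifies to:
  $c \vee q \vee \neg d$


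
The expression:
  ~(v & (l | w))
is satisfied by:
  {w: False, v: False, l: False}
  {l: True, w: False, v: False}
  {w: True, l: False, v: False}
  {l: True, w: True, v: False}
  {v: True, l: False, w: False}


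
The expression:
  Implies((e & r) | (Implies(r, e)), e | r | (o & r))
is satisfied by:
  {r: True, e: True}
  {r: True, e: False}
  {e: True, r: False}


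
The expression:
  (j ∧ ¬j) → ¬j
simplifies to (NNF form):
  True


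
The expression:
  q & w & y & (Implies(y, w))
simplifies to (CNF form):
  q & w & y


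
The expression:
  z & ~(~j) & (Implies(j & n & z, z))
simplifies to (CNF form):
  j & z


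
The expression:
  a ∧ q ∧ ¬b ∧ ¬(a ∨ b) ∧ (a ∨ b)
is never true.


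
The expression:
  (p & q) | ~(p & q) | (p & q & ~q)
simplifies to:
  True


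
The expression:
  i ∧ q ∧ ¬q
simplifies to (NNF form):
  False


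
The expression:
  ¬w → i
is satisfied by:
  {i: True, w: True}
  {i: True, w: False}
  {w: True, i: False}


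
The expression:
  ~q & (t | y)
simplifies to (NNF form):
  ~q & (t | y)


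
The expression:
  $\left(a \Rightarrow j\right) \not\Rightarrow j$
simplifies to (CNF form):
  $\neg a \wedge \neg j$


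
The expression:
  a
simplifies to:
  a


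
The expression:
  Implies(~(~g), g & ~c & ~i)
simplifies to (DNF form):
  ~g | (~c & ~i)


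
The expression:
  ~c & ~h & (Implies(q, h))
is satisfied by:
  {q: False, h: False, c: False}


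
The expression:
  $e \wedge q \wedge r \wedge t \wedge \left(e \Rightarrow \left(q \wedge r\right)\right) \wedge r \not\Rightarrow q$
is never true.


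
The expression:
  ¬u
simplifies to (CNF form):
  ¬u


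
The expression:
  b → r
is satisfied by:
  {r: True, b: False}
  {b: False, r: False}
  {b: True, r: True}


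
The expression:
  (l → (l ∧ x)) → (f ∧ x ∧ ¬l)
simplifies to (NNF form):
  (f ∨ l) ∧ (l ∨ x) ∧ (¬l ∨ ¬x)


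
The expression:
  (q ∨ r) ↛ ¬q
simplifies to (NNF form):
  q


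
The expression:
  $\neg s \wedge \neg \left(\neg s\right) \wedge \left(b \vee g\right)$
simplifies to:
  $\text{False}$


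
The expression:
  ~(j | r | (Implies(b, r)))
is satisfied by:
  {b: True, j: False, r: False}


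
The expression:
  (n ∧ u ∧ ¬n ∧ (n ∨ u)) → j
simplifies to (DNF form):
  True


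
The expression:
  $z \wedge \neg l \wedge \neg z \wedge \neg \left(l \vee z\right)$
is never true.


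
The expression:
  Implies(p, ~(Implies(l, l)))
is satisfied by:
  {p: False}


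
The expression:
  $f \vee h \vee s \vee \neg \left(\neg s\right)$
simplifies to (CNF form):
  $f \vee h \vee s$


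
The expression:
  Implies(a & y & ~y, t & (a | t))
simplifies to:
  True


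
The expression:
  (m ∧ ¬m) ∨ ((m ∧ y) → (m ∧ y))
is always true.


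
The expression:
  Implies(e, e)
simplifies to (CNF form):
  True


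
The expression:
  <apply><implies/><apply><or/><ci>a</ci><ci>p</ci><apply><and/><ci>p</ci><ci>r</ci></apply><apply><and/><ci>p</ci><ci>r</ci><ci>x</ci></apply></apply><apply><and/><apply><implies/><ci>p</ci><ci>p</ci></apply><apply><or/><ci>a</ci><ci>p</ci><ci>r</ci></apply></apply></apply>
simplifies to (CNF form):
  <true/>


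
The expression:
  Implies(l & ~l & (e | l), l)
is always true.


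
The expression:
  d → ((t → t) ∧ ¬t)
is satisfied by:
  {t: False, d: False}
  {d: True, t: False}
  {t: True, d: False}


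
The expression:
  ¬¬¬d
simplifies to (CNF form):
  ¬d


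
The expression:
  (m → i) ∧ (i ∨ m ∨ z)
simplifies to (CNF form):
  (i ∨ z) ∧ (i ∨ ¬m)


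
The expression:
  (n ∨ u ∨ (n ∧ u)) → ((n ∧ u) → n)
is always true.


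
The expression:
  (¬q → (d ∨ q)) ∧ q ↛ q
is never true.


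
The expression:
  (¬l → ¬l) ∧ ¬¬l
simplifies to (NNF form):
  l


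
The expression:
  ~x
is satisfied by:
  {x: False}


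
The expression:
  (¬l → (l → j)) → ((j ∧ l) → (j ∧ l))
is always true.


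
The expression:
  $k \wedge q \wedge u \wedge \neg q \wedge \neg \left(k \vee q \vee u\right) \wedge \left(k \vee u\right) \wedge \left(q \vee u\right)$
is never true.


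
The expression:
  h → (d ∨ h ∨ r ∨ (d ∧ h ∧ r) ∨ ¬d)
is always true.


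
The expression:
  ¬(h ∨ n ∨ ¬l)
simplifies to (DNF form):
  l ∧ ¬h ∧ ¬n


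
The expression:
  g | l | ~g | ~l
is always true.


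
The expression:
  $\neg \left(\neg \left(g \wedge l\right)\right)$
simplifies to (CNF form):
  $g \wedge l$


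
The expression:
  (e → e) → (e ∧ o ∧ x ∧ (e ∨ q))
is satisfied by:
  {e: True, x: True, o: True}


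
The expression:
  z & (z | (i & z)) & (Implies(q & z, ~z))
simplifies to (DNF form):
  z & ~q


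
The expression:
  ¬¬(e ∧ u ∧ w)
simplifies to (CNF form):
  e ∧ u ∧ w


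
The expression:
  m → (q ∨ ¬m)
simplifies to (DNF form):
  q ∨ ¬m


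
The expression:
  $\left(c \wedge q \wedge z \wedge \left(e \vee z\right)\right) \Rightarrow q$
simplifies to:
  $\text{True}$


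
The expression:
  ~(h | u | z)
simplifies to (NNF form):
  ~h & ~u & ~z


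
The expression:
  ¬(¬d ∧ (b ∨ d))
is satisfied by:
  {d: True, b: False}
  {b: False, d: False}
  {b: True, d: True}


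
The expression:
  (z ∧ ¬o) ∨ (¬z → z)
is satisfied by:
  {z: True}


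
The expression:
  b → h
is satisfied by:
  {h: True, b: False}
  {b: False, h: False}
  {b: True, h: True}


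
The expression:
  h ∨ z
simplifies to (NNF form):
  h ∨ z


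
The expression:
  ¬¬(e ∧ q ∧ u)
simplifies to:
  e ∧ q ∧ u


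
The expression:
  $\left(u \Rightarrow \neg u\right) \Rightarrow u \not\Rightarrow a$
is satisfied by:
  {u: True}


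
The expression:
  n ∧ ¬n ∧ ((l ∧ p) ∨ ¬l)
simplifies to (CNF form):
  False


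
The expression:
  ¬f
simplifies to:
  ¬f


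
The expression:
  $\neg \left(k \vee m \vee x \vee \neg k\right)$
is never true.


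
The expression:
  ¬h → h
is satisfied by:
  {h: True}


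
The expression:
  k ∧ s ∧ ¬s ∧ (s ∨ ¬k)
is never true.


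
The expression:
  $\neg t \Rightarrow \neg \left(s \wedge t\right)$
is always true.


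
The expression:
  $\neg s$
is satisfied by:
  {s: False}


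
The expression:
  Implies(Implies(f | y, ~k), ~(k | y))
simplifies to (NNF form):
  (k & y) | (f & ~y) | (~k & ~y)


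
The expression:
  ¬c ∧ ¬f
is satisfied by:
  {f: False, c: False}


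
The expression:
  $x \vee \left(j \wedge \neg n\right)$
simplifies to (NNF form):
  $x \vee \left(j \wedge \neg n\right)$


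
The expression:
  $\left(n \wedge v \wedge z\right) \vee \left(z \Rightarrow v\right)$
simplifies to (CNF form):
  $v \vee \neg z$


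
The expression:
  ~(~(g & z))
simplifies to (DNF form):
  g & z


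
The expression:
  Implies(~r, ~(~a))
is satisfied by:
  {r: True, a: True}
  {r: True, a: False}
  {a: True, r: False}


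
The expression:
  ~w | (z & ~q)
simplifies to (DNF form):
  ~w | (z & ~q)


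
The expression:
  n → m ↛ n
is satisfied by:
  {n: False}


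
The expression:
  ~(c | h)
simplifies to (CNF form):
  ~c & ~h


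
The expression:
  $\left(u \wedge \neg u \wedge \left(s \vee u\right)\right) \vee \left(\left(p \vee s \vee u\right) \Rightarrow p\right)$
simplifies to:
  $p \vee \left(\neg s \wedge \neg u\right)$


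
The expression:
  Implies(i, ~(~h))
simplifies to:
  h | ~i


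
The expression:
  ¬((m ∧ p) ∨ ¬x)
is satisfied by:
  {x: True, p: False, m: False}
  {m: True, x: True, p: False}
  {p: True, x: True, m: False}


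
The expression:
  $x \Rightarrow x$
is always true.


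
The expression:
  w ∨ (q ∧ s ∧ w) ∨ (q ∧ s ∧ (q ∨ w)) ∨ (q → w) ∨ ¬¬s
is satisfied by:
  {s: True, w: True, q: False}
  {s: True, w: False, q: False}
  {w: True, s: False, q: False}
  {s: False, w: False, q: False}
  {s: True, q: True, w: True}
  {s: True, q: True, w: False}
  {q: True, w: True, s: False}


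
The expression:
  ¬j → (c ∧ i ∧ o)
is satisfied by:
  {o: True, j: True, c: True, i: True}
  {o: True, j: True, c: True, i: False}
  {o: True, j: True, i: True, c: False}
  {o: True, j: True, i: False, c: False}
  {j: True, c: True, i: True, o: False}
  {j: True, c: True, i: False, o: False}
  {j: True, c: False, i: True, o: False}
  {j: True, c: False, i: False, o: False}
  {o: True, c: True, i: True, j: False}


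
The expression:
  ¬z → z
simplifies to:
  z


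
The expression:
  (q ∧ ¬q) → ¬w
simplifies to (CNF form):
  True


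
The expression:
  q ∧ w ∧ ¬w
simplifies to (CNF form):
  False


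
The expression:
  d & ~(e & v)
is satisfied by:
  {d: True, v: False, e: False}
  {e: True, d: True, v: False}
  {v: True, d: True, e: False}


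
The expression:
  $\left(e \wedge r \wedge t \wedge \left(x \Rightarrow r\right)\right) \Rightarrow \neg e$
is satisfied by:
  {e: False, t: False, r: False}
  {r: True, e: False, t: False}
  {t: True, e: False, r: False}
  {r: True, t: True, e: False}
  {e: True, r: False, t: False}
  {r: True, e: True, t: False}
  {t: True, e: True, r: False}


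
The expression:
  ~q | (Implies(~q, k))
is always true.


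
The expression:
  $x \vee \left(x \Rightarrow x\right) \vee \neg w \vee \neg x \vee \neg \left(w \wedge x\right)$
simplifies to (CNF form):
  $\text{True}$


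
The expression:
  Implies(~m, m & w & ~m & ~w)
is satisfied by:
  {m: True}


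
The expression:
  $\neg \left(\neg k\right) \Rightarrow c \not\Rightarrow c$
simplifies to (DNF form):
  $\neg k$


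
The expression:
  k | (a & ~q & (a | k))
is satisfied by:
  {k: True, a: True, q: False}
  {k: True, a: False, q: False}
  {k: True, q: True, a: True}
  {k: True, q: True, a: False}
  {a: True, q: False, k: False}


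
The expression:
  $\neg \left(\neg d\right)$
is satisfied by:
  {d: True}


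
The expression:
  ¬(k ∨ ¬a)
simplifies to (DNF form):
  a ∧ ¬k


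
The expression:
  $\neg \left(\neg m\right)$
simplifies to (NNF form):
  $m$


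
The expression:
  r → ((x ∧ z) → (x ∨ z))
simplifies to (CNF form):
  True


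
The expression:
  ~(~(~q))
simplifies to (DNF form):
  ~q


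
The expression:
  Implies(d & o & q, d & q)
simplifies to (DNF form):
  True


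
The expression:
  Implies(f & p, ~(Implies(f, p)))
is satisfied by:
  {p: False, f: False}
  {f: True, p: False}
  {p: True, f: False}


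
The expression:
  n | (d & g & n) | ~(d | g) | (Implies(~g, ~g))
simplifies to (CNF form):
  True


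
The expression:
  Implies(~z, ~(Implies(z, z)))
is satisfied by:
  {z: True}


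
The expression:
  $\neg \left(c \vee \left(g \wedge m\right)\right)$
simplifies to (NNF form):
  $\neg c \wedge \left(\neg g \vee \neg m\right)$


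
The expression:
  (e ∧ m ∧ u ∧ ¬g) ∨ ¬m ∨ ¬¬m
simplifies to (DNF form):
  True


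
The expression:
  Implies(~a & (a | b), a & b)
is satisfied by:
  {a: True, b: False}
  {b: False, a: False}
  {b: True, a: True}


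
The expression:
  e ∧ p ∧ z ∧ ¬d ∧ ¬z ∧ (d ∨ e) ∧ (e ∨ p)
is never true.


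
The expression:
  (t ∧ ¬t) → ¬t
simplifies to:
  True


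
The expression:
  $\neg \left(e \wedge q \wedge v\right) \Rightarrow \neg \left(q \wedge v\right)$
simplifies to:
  $e \vee \neg q \vee \neg v$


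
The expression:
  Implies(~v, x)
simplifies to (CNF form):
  v | x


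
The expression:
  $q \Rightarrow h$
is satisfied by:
  {h: True, q: False}
  {q: False, h: False}
  {q: True, h: True}


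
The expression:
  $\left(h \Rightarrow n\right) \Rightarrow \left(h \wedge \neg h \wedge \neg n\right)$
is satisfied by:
  {h: True, n: False}


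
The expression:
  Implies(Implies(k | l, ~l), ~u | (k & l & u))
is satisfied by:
  {l: True, u: False}
  {u: False, l: False}
  {u: True, l: True}


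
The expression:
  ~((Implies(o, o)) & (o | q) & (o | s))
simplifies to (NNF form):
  ~o & (~q | ~s)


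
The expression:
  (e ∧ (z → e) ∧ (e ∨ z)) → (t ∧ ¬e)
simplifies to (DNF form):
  ¬e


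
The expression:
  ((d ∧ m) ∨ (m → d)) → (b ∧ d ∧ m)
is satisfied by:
  {m: True, b: True, d: False}
  {m: True, d: False, b: False}
  {m: True, b: True, d: True}


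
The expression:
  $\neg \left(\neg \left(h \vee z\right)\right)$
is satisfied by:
  {z: True, h: True}
  {z: True, h: False}
  {h: True, z: False}


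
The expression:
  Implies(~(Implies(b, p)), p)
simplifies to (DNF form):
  p | ~b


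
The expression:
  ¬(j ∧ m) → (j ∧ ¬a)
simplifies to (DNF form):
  (j ∧ m) ∨ (j ∧ ¬a)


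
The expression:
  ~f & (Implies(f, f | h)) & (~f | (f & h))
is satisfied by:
  {f: False}


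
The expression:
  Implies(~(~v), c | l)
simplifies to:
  c | l | ~v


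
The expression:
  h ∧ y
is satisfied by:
  {h: True, y: True}


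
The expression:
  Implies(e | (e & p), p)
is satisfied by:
  {p: True, e: False}
  {e: False, p: False}
  {e: True, p: True}


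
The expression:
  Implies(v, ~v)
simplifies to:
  ~v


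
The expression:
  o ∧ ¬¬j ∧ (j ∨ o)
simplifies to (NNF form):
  j ∧ o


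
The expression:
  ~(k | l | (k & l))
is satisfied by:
  {l: False, k: False}


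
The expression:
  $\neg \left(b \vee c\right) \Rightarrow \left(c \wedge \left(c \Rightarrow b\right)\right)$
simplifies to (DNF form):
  $b \vee c$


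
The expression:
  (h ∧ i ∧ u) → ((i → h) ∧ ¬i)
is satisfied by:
  {h: False, u: False, i: False}
  {i: True, h: False, u: False}
  {u: True, h: False, i: False}
  {i: True, u: True, h: False}
  {h: True, i: False, u: False}
  {i: True, h: True, u: False}
  {u: True, h: True, i: False}


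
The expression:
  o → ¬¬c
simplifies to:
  c ∨ ¬o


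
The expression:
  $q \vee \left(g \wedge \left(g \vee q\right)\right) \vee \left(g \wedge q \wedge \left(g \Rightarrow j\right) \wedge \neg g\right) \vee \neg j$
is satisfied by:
  {q: True, g: True, j: False}
  {q: True, g: False, j: False}
  {g: True, q: False, j: False}
  {q: False, g: False, j: False}
  {j: True, q: True, g: True}
  {j: True, q: True, g: False}
  {j: True, g: True, q: False}


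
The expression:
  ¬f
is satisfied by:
  {f: False}


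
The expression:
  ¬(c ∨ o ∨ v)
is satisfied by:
  {v: False, o: False, c: False}


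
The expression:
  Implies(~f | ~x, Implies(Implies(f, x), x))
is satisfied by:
  {x: True, f: True}
  {x: True, f: False}
  {f: True, x: False}


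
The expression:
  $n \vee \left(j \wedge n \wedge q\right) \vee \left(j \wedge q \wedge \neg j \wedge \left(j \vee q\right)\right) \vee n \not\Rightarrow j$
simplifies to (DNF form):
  $n$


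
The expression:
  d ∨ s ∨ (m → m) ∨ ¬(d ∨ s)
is always true.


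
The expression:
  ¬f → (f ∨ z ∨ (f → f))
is always true.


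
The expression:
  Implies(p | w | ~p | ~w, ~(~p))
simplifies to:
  p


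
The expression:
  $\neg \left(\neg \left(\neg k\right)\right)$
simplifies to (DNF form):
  $\neg k$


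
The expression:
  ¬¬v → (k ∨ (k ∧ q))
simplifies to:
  k ∨ ¬v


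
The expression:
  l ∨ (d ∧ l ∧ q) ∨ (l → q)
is always true.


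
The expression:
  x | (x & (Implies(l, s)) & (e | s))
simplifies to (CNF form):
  x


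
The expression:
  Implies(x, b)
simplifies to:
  b | ~x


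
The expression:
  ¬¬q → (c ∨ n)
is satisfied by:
  {n: True, c: True, q: False}
  {n: True, q: False, c: False}
  {c: True, q: False, n: False}
  {c: False, q: False, n: False}
  {n: True, c: True, q: True}
  {n: True, q: True, c: False}
  {c: True, q: True, n: False}


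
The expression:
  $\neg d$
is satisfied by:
  {d: False}


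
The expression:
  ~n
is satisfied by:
  {n: False}


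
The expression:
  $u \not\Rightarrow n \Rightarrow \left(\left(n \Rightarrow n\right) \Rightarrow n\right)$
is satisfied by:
  {n: True, u: False}
  {u: False, n: False}
  {u: True, n: True}


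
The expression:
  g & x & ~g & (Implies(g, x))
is never true.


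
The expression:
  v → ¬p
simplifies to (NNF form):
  ¬p ∨ ¬v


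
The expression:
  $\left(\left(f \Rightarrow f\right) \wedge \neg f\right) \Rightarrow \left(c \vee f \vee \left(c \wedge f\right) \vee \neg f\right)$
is always true.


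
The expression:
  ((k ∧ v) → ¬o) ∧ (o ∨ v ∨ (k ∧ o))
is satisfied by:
  {v: True, k: False, o: False}
  {o: True, v: True, k: False}
  {v: True, k: True, o: False}
  {o: True, k: False, v: False}
  {o: True, k: True, v: False}


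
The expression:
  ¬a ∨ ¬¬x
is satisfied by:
  {x: True, a: False}
  {a: False, x: False}
  {a: True, x: True}


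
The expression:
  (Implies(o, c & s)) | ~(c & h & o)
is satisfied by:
  {s: True, h: False, o: False, c: False}
  {c: False, h: False, s: False, o: False}
  {c: True, s: True, h: False, o: False}
  {c: True, h: False, s: False, o: False}
  {o: True, s: True, c: False, h: False}
  {o: True, c: False, h: False, s: False}
  {o: True, c: True, s: True, h: False}
  {o: True, c: True, h: False, s: False}
  {s: True, h: True, o: False, c: False}
  {h: True, o: False, s: False, c: False}
  {c: True, h: True, s: True, o: False}
  {c: True, h: True, o: False, s: False}
  {s: True, h: True, o: True, c: False}
  {h: True, o: True, c: False, s: False}
  {c: True, h: True, o: True, s: True}


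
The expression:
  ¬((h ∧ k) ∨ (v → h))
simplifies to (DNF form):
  v ∧ ¬h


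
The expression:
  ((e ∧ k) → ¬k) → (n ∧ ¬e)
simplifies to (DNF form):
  (e ∧ k) ∨ (n ∧ ¬e)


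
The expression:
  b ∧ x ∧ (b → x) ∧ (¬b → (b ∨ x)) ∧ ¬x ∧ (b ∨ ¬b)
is never true.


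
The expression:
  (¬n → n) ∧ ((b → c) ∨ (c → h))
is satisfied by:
  {n: True}


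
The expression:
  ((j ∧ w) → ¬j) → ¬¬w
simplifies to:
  w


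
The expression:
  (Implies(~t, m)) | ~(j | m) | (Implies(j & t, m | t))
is always true.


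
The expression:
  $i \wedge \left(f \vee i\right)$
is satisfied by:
  {i: True}


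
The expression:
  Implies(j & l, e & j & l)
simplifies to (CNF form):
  e | ~j | ~l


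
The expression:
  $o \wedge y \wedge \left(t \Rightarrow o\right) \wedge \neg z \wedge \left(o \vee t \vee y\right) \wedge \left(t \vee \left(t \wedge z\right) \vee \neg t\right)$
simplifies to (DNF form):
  $o \wedge y \wedge \neg z$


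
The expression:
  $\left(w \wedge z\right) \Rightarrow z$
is always true.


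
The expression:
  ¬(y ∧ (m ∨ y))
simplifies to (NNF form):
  ¬y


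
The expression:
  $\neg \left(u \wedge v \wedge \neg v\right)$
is always true.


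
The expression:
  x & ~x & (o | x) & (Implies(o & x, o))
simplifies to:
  False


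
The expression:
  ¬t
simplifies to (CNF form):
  ¬t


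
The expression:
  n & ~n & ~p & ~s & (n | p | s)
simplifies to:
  False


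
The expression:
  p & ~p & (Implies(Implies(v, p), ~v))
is never true.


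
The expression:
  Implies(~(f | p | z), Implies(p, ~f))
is always true.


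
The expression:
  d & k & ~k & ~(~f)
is never true.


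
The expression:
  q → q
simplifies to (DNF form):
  True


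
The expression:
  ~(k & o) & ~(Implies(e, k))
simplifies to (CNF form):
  e & ~k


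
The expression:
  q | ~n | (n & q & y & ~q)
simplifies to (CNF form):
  q | ~n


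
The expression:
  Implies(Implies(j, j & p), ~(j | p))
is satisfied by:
  {p: False}


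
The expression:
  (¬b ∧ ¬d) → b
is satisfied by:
  {b: True, d: True}
  {b: True, d: False}
  {d: True, b: False}


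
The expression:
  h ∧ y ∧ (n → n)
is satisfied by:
  {h: True, y: True}


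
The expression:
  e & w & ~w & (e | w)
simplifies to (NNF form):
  False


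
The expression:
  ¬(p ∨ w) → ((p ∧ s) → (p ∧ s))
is always true.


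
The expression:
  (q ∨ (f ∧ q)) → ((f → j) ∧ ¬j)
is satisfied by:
  {j: False, q: False, f: False}
  {f: True, j: False, q: False}
  {j: True, f: False, q: False}
  {f: True, j: True, q: False}
  {q: True, f: False, j: False}


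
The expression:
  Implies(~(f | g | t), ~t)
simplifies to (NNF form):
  True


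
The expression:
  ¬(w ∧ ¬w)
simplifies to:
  True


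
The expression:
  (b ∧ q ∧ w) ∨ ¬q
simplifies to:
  (b ∧ w) ∨ ¬q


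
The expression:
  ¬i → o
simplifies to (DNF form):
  i ∨ o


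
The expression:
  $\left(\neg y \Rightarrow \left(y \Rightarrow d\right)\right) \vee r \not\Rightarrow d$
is always true.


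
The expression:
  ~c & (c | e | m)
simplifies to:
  ~c & (e | m)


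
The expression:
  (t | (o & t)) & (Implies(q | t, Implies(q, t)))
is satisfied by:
  {t: True}


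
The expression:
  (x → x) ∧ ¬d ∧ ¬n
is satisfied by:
  {n: False, d: False}


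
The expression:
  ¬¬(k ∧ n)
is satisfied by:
  {n: True, k: True}


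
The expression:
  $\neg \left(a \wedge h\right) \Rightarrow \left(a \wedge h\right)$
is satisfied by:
  {a: True, h: True}


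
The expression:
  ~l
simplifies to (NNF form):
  ~l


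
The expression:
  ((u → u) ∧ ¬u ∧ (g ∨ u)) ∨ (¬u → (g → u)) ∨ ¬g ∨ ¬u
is always true.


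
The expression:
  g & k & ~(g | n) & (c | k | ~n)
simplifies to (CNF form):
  False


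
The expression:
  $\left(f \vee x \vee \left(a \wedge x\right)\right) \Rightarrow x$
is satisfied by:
  {x: True, f: False}
  {f: False, x: False}
  {f: True, x: True}


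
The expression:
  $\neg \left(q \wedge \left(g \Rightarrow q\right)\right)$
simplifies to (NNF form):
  $\neg q$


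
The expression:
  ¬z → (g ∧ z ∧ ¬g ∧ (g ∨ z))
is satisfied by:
  {z: True}


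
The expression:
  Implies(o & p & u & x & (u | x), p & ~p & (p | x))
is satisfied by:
  {u: False, o: False, p: False, x: False}
  {x: True, u: False, o: False, p: False}
  {p: True, u: False, o: False, x: False}
  {x: True, p: True, u: False, o: False}
  {o: True, x: False, u: False, p: False}
  {x: True, o: True, u: False, p: False}
  {p: True, o: True, x: False, u: False}
  {x: True, p: True, o: True, u: False}
  {u: True, p: False, o: False, x: False}
  {x: True, u: True, p: False, o: False}
  {p: True, u: True, x: False, o: False}
  {x: True, p: True, u: True, o: False}
  {o: True, u: True, p: False, x: False}
  {x: True, o: True, u: True, p: False}
  {p: True, o: True, u: True, x: False}


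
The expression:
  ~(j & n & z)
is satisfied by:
  {z: False, n: False, j: False}
  {j: True, z: False, n: False}
  {n: True, z: False, j: False}
  {j: True, n: True, z: False}
  {z: True, j: False, n: False}
  {j: True, z: True, n: False}
  {n: True, z: True, j: False}


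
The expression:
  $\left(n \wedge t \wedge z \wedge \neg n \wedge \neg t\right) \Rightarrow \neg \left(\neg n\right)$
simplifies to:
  $\text{True}$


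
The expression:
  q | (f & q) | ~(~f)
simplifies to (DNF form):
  f | q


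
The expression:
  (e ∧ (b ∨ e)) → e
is always true.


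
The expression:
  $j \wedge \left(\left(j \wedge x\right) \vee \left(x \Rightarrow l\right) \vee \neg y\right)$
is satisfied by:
  {j: True}


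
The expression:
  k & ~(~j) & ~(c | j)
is never true.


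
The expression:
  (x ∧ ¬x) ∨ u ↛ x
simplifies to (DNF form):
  u ∧ ¬x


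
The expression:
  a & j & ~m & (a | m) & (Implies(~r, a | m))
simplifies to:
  a & j & ~m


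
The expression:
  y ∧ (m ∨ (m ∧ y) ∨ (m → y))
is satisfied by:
  {y: True}


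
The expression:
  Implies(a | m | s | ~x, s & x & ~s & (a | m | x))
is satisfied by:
  {x: True, a: False, s: False, m: False}


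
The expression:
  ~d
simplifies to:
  ~d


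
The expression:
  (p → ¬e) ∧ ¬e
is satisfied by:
  {e: False}


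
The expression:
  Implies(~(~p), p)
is always true.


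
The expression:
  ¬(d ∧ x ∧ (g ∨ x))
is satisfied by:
  {d: False, x: False}
  {x: True, d: False}
  {d: True, x: False}


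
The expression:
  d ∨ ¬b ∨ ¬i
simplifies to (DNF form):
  d ∨ ¬b ∨ ¬i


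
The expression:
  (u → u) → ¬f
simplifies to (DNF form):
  ¬f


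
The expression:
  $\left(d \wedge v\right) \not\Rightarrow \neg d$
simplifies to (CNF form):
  $d \wedge v$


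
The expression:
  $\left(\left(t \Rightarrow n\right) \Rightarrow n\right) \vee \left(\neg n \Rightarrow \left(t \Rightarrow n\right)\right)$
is always true.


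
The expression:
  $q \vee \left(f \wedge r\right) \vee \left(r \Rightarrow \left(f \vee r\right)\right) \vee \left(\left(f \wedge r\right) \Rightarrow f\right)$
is always true.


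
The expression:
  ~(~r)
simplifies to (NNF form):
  r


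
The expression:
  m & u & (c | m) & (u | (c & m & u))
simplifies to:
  m & u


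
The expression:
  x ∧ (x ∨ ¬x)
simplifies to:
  x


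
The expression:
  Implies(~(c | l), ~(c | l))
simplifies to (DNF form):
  True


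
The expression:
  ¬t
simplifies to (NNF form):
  ¬t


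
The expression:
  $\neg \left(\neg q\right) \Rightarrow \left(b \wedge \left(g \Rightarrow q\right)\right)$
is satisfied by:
  {b: True, q: False}
  {q: False, b: False}
  {q: True, b: True}


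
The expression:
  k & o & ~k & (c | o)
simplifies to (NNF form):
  False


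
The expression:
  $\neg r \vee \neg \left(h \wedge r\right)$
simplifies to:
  $\neg h \vee \neg r$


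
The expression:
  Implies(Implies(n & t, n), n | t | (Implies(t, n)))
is always true.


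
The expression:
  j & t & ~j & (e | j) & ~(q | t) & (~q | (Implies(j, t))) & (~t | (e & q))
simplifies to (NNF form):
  False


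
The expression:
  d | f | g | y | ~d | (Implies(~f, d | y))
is always true.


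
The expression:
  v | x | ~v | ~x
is always true.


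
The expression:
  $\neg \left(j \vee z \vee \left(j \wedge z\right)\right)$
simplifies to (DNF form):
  $\neg j \wedge \neg z$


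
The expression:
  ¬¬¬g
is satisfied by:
  {g: False}


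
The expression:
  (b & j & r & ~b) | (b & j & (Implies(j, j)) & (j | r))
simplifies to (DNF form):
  b & j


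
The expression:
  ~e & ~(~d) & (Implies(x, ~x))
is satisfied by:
  {d: True, x: False, e: False}


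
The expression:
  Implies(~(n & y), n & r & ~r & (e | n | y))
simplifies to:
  n & y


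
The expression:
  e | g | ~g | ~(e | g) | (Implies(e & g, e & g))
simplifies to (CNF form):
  True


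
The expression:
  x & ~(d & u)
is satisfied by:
  {x: True, u: False, d: False}
  {x: True, d: True, u: False}
  {x: True, u: True, d: False}


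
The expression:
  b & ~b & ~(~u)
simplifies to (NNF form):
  False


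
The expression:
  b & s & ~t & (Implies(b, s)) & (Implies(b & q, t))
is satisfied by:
  {s: True, b: True, q: False, t: False}


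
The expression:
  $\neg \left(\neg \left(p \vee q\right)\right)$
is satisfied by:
  {q: True, p: True}
  {q: True, p: False}
  {p: True, q: False}


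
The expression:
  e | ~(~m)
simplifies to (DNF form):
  e | m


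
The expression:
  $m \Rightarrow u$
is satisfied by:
  {u: True, m: False}
  {m: False, u: False}
  {m: True, u: True}


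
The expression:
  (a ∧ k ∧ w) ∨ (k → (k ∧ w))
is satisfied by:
  {w: True, k: False}
  {k: False, w: False}
  {k: True, w: True}


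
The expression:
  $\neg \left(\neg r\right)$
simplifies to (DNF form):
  $r$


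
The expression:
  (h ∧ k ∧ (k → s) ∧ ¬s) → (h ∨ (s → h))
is always true.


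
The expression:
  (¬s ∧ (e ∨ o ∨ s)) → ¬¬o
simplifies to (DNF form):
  o ∨ s ∨ ¬e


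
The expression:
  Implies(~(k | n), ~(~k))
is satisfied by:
  {n: True, k: True}
  {n: True, k: False}
  {k: True, n: False}


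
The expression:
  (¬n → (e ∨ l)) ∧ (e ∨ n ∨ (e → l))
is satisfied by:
  {n: True, l: True, e: True}
  {n: True, l: True, e: False}
  {n: True, e: True, l: False}
  {n: True, e: False, l: False}
  {l: True, e: True, n: False}
  {l: True, e: False, n: False}
  {e: True, l: False, n: False}


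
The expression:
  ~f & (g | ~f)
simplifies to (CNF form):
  ~f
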